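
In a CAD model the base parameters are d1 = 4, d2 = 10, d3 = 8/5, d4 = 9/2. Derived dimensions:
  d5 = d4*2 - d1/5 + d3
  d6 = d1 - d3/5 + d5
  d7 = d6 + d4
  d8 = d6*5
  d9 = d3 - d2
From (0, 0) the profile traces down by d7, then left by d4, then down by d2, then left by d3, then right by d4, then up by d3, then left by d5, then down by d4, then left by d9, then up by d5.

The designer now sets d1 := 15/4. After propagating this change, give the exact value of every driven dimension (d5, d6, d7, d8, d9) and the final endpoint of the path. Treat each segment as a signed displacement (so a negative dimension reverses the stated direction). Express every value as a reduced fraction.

Apply edit: d1 := 15/4
  d5 = d4*2 - d1/5 + d3 = 197/20
  d6 = d1 - d3/5 + d5 = 332/25
  d7 = d6 + d4 = 889/50
  d8 = d6*5 = 332/5
  d9 = d3 - d2 = -42/5
Walk from origin (0, 0):
  seg 1: down by d7 = 889/50 → (0, -889/50)
  seg 2: left by d4 = 9/2 → (-9/2, -889/50)
  seg 3: down by d2 = 10 → (-9/2, -1389/50)
  seg 4: left by d3 = 8/5 → (-61/10, -1389/50)
  seg 5: right by d4 = 9/2 → (-8/5, -1389/50)
  seg 6: up by d3 = 8/5 → (-8/5, -1309/50)
  seg 7: left by d5 = 197/20 → (-229/20, -1309/50)
  seg 8: down by d4 = 9/2 → (-229/20, -767/25)
  seg 9: left by d9 = -42/5 → (-61/20, -767/25)
  seg 10: up by d5 = 197/20 → (-61/20, -2083/100)

d5 = 197/20
d6 = 332/25
d7 = 889/50
d8 = 332/5
d9 = -42/5
endpoint = (-61/20, -2083/100)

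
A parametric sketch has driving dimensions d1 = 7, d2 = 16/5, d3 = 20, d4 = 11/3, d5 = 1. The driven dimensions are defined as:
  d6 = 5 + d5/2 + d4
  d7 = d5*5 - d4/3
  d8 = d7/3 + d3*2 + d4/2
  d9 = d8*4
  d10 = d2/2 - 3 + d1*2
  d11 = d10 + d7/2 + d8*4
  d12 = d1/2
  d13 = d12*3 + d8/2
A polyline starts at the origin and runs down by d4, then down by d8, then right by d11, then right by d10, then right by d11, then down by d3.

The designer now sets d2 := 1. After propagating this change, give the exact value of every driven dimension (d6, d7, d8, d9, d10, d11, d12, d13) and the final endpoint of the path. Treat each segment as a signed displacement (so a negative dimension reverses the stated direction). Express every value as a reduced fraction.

Apply edit: d2 := 1
  d6 = 5 + d5/2 + d4 = 55/6
  d7 = d5*5 - d4/3 = 34/9
  d8 = d7/3 + d3*2 + d4/2 = 2327/54
  d9 = d8*4 = 4654/27
  d10 = d2/2 - 3 + d1*2 = 23/2
  d11 = d10 + d7/2 + d8*4 = 10031/54
  d12 = d1/2 = 7/2
  d13 = d12*3 + d8/2 = 3461/108
Walk from origin (0, 0):
  seg 1: down by d4 = 11/3 → (0, -11/3)
  seg 2: down by d8 = 2327/54 → (0, -2525/54)
  seg 3: right by d11 = 10031/54 → (10031/54, -2525/54)
  seg 4: right by d10 = 23/2 → (5326/27, -2525/54)
  seg 5: right by d11 = 10031/54 → (20683/54, -2525/54)
  seg 6: down by d3 = 20 → (20683/54, -3605/54)

d6 = 55/6
d7 = 34/9
d8 = 2327/54
d9 = 4654/27
d10 = 23/2
d11 = 10031/54
d12 = 7/2
d13 = 3461/108
endpoint = (20683/54, -3605/54)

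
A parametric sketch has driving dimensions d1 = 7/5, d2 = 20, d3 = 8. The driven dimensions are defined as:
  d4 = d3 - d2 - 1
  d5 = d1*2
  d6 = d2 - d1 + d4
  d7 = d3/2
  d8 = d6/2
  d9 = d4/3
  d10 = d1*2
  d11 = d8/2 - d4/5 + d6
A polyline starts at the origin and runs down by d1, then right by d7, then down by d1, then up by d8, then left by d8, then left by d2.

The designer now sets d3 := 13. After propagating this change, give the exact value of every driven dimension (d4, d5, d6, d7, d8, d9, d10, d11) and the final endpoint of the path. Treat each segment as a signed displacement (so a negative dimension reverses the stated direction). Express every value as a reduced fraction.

d4 = -8
d5 = 14/5
d6 = 53/5
d7 = 13/2
d8 = 53/10
d9 = -8/3
d10 = 14/5
d11 = 297/20
endpoint = (-94/5, 5/2)

Apply edit: d3 := 13
  d4 = d3 - d2 - 1 = -8
  d5 = d1*2 = 14/5
  d6 = d2 - d1 + d4 = 53/5
  d7 = d3/2 = 13/2
  d8 = d6/2 = 53/10
  d9 = d4/3 = -8/3
  d10 = d1*2 = 14/5
  d11 = d8/2 - d4/5 + d6 = 297/20
Walk from origin (0, 0):
  seg 1: down by d1 = 7/5 → (0, -7/5)
  seg 2: right by d7 = 13/2 → (13/2, -7/5)
  seg 3: down by d1 = 7/5 → (13/2, -14/5)
  seg 4: up by d8 = 53/10 → (13/2, 5/2)
  seg 5: left by d8 = 53/10 → (6/5, 5/2)
  seg 6: left by d2 = 20 → (-94/5, 5/2)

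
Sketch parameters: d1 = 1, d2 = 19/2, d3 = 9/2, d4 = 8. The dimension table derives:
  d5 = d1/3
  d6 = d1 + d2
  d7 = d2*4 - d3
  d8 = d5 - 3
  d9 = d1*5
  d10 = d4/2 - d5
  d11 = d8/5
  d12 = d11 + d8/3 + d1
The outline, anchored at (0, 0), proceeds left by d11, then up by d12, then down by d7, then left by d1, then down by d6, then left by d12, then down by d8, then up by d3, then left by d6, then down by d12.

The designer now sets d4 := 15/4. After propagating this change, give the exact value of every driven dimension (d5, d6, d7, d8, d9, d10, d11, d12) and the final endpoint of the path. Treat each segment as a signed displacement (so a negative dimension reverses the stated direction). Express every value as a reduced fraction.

d5 = 1/3
d6 = 21/2
d7 = 67/2
d8 = -8/3
d9 = 5
d10 = 37/24
d11 = -8/15
d12 = -19/45
endpoint = (-949/90, -221/6)

Apply edit: d4 := 15/4
  d5 = d1/3 = 1/3
  d6 = d1 + d2 = 21/2
  d7 = d2*4 - d3 = 67/2
  d8 = d5 - 3 = -8/3
  d9 = d1*5 = 5
  d10 = d4/2 - d5 = 37/24
  d11 = d8/5 = -8/15
  d12 = d11 + d8/3 + d1 = -19/45
Walk from origin (0, 0):
  seg 1: left by d11 = -8/15 → (8/15, 0)
  seg 2: up by d12 = -19/45 → (8/15, -19/45)
  seg 3: down by d7 = 67/2 → (8/15, -3053/90)
  seg 4: left by d1 = 1 → (-7/15, -3053/90)
  seg 5: down by d6 = 21/2 → (-7/15, -1999/45)
  seg 6: left by d12 = -19/45 → (-2/45, -1999/45)
  seg 7: down by d8 = -8/3 → (-2/45, -1879/45)
  seg 8: up by d3 = 9/2 → (-2/45, -3353/90)
  seg 9: left by d6 = 21/2 → (-949/90, -3353/90)
  seg 10: down by d12 = -19/45 → (-949/90, -221/6)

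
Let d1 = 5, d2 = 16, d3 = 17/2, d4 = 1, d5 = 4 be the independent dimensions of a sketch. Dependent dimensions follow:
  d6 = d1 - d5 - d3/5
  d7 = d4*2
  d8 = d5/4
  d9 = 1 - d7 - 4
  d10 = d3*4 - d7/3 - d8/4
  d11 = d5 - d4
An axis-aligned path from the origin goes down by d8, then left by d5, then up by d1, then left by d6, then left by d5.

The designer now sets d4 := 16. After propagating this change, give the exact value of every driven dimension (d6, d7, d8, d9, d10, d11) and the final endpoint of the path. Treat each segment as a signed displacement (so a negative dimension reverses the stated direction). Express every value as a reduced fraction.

d6 = -7/10
d7 = 32
d8 = 1
d9 = -35
d10 = 277/12
d11 = -12
endpoint = (-73/10, 4)

Apply edit: d4 := 16
  d6 = d1 - d5 - d3/5 = -7/10
  d7 = d4*2 = 32
  d8 = d5/4 = 1
  d9 = 1 - d7 - 4 = -35
  d10 = d3*4 - d7/3 - d8/4 = 277/12
  d11 = d5 - d4 = -12
Walk from origin (0, 0):
  seg 1: down by d8 = 1 → (0, -1)
  seg 2: left by d5 = 4 → (-4, -1)
  seg 3: up by d1 = 5 → (-4, 4)
  seg 4: left by d6 = -7/10 → (-33/10, 4)
  seg 5: left by d5 = 4 → (-73/10, 4)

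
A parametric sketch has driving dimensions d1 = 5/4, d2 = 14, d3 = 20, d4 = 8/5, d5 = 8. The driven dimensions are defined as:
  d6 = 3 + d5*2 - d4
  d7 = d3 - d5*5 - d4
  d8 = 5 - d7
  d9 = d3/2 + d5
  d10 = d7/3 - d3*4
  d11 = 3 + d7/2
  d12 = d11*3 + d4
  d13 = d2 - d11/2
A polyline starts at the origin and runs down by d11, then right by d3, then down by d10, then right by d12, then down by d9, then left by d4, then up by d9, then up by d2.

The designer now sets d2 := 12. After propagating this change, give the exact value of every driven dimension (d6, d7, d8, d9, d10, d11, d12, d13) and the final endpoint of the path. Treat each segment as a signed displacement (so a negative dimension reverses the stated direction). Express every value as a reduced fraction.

Apply edit: d2 := 12
  d6 = 3 + d5*2 - d4 = 87/5
  d7 = d3 - d5*5 - d4 = -108/5
  d8 = 5 - d7 = 133/5
  d9 = d3/2 + d5 = 18
  d10 = d7/3 - d3*4 = -436/5
  d11 = 3 + d7/2 = -39/5
  d12 = d11*3 + d4 = -109/5
  d13 = d2 - d11/2 = 159/10
Walk from origin (0, 0):
  seg 1: down by d11 = -39/5 → (0, 39/5)
  seg 2: right by d3 = 20 → (20, 39/5)
  seg 3: down by d10 = -436/5 → (20, 95)
  seg 4: right by d12 = -109/5 → (-9/5, 95)
  seg 5: down by d9 = 18 → (-9/5, 77)
  seg 6: left by d4 = 8/5 → (-17/5, 77)
  seg 7: up by d9 = 18 → (-17/5, 95)
  seg 8: up by d2 = 12 → (-17/5, 107)

d6 = 87/5
d7 = -108/5
d8 = 133/5
d9 = 18
d10 = -436/5
d11 = -39/5
d12 = -109/5
d13 = 159/10
endpoint = (-17/5, 107)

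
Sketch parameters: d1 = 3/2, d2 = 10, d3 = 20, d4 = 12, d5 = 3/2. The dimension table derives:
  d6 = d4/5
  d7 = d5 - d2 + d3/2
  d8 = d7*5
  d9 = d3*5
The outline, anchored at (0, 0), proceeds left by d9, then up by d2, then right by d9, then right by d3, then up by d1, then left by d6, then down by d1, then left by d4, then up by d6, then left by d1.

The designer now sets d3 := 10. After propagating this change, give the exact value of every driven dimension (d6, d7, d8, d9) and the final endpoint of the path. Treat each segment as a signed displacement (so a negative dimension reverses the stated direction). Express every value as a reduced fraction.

Apply edit: d3 := 10
  d6 = d4/5 = 12/5
  d7 = d5 - d2 + d3/2 = -7/2
  d8 = d7*5 = -35/2
  d9 = d3*5 = 50
Walk from origin (0, 0):
  seg 1: left by d9 = 50 → (-50, 0)
  seg 2: up by d2 = 10 → (-50, 10)
  seg 3: right by d9 = 50 → (0, 10)
  seg 4: right by d3 = 10 → (10, 10)
  seg 5: up by d1 = 3/2 → (10, 23/2)
  seg 6: left by d6 = 12/5 → (38/5, 23/2)
  seg 7: down by d1 = 3/2 → (38/5, 10)
  seg 8: left by d4 = 12 → (-22/5, 10)
  seg 9: up by d6 = 12/5 → (-22/5, 62/5)
  seg 10: left by d1 = 3/2 → (-59/10, 62/5)

d6 = 12/5
d7 = -7/2
d8 = -35/2
d9 = 50
endpoint = (-59/10, 62/5)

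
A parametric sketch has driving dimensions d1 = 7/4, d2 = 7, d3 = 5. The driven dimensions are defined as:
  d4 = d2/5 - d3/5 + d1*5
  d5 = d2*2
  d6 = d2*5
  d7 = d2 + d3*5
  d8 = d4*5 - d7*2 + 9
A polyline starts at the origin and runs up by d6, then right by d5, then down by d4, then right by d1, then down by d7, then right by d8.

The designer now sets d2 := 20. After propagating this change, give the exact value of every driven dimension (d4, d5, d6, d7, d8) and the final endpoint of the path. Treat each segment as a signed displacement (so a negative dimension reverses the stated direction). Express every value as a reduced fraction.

Apply edit: d2 := 20
  d4 = d2/5 - d3/5 + d1*5 = 47/4
  d5 = d2*2 = 40
  d6 = d2*5 = 100
  d7 = d2 + d3*5 = 45
  d8 = d4*5 - d7*2 + 9 = -89/4
Walk from origin (0, 0):
  seg 1: up by d6 = 100 → (0, 100)
  seg 2: right by d5 = 40 → (40, 100)
  seg 3: down by d4 = 47/4 → (40, 353/4)
  seg 4: right by d1 = 7/4 → (167/4, 353/4)
  seg 5: down by d7 = 45 → (167/4, 173/4)
  seg 6: right by d8 = -89/4 → (39/2, 173/4)

d4 = 47/4
d5 = 40
d6 = 100
d7 = 45
d8 = -89/4
endpoint = (39/2, 173/4)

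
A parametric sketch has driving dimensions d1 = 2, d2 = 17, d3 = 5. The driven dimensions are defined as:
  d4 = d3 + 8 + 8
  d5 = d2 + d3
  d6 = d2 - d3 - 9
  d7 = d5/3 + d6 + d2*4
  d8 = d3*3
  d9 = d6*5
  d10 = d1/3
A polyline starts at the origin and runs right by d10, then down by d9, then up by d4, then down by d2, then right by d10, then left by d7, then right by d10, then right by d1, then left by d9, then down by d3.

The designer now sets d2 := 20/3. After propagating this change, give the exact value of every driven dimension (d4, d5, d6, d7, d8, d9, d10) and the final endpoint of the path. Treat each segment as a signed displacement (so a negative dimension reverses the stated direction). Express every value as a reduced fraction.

Apply edit: d2 := 20/3
  d4 = d3 + 8 + 8 = 21
  d5 = d2 + d3 = 35/3
  d6 = d2 - d3 - 9 = -22/3
  d7 = d5/3 + d6 + d2*4 = 209/9
  d8 = d3*3 = 15
  d9 = d6*5 = -110/3
  d10 = d1/3 = 2/3
Walk from origin (0, 0):
  seg 1: right by d10 = 2/3 → (2/3, 0)
  seg 2: down by d9 = -110/3 → (2/3, 110/3)
  seg 3: up by d4 = 21 → (2/3, 173/3)
  seg 4: down by d2 = 20/3 → (2/3, 51)
  seg 5: right by d10 = 2/3 → (4/3, 51)
  seg 6: left by d7 = 209/9 → (-197/9, 51)
  seg 7: right by d10 = 2/3 → (-191/9, 51)
  seg 8: right by d1 = 2 → (-173/9, 51)
  seg 9: left by d9 = -110/3 → (157/9, 51)
  seg 10: down by d3 = 5 → (157/9, 46)

d4 = 21
d5 = 35/3
d6 = -22/3
d7 = 209/9
d8 = 15
d9 = -110/3
d10 = 2/3
endpoint = (157/9, 46)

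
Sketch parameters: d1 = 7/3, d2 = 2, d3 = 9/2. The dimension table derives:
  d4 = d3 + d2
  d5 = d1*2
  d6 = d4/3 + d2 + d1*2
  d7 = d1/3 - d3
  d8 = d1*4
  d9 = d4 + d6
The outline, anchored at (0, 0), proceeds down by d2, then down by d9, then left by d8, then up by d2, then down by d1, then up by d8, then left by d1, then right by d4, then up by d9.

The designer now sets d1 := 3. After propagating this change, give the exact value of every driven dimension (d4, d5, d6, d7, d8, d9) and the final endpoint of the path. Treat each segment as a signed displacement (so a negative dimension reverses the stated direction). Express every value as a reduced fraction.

Apply edit: d1 := 3
  d4 = d3 + d2 = 13/2
  d5 = d1*2 = 6
  d6 = d4/3 + d2 + d1*2 = 61/6
  d7 = d1/3 - d3 = -7/2
  d8 = d1*4 = 12
  d9 = d4 + d6 = 50/3
Walk from origin (0, 0):
  seg 1: down by d2 = 2 → (0, -2)
  seg 2: down by d9 = 50/3 → (0, -56/3)
  seg 3: left by d8 = 12 → (-12, -56/3)
  seg 4: up by d2 = 2 → (-12, -50/3)
  seg 5: down by d1 = 3 → (-12, -59/3)
  seg 6: up by d8 = 12 → (-12, -23/3)
  seg 7: left by d1 = 3 → (-15, -23/3)
  seg 8: right by d4 = 13/2 → (-17/2, -23/3)
  seg 9: up by d9 = 50/3 → (-17/2, 9)

d4 = 13/2
d5 = 6
d6 = 61/6
d7 = -7/2
d8 = 12
d9 = 50/3
endpoint = (-17/2, 9)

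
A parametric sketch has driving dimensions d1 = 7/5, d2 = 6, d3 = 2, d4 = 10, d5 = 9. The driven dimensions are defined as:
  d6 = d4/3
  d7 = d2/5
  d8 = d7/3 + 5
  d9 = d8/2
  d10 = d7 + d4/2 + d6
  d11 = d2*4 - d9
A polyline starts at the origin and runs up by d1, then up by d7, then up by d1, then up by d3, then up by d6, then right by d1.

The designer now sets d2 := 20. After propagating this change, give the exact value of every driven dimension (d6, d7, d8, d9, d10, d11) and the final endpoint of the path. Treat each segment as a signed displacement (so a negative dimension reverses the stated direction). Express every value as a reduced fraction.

Apply edit: d2 := 20
  d6 = d4/3 = 10/3
  d7 = d2/5 = 4
  d8 = d7/3 + 5 = 19/3
  d9 = d8/2 = 19/6
  d10 = d7 + d4/2 + d6 = 37/3
  d11 = d2*4 - d9 = 461/6
Walk from origin (0, 0):
  seg 1: up by d1 = 7/5 → (0, 7/5)
  seg 2: up by d7 = 4 → (0, 27/5)
  seg 3: up by d1 = 7/5 → (0, 34/5)
  seg 4: up by d3 = 2 → (0, 44/5)
  seg 5: up by d6 = 10/3 → (0, 182/15)
  seg 6: right by d1 = 7/5 → (7/5, 182/15)

d6 = 10/3
d7 = 4
d8 = 19/3
d9 = 19/6
d10 = 37/3
d11 = 461/6
endpoint = (7/5, 182/15)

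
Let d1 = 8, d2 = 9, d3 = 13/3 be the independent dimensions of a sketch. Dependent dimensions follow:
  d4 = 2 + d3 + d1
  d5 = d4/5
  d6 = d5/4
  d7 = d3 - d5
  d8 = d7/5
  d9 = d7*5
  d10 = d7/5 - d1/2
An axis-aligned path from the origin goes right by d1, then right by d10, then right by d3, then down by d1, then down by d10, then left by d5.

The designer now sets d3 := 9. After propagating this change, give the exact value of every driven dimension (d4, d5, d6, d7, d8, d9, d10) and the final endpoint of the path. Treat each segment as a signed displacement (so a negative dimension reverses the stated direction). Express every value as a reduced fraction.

Apply edit: d3 := 9
  d4 = 2 + d3 + d1 = 19
  d5 = d4/5 = 19/5
  d6 = d5/4 = 19/20
  d7 = d3 - d5 = 26/5
  d8 = d7/5 = 26/25
  d9 = d7*5 = 26
  d10 = d7/5 - d1/2 = -74/25
Walk from origin (0, 0):
  seg 1: right by d1 = 8 → (8, 0)
  seg 2: right by d10 = -74/25 → (126/25, 0)
  seg 3: right by d3 = 9 → (351/25, 0)
  seg 4: down by d1 = 8 → (351/25, -8)
  seg 5: down by d10 = -74/25 → (351/25, -126/25)
  seg 6: left by d5 = 19/5 → (256/25, -126/25)

d4 = 19
d5 = 19/5
d6 = 19/20
d7 = 26/5
d8 = 26/25
d9 = 26
d10 = -74/25
endpoint = (256/25, -126/25)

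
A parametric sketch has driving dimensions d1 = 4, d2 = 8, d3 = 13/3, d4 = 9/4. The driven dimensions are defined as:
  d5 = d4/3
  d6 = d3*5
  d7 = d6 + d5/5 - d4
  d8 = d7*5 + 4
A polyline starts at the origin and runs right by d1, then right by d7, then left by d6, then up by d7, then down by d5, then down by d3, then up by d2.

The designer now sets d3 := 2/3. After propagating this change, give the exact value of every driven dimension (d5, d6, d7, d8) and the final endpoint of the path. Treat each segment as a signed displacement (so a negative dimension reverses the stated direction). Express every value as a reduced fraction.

Apply edit: d3 := 2/3
  d5 = d4/3 = 3/4
  d6 = d3*5 = 10/3
  d7 = d6 + d5/5 - d4 = 37/30
  d8 = d7*5 + 4 = 61/6
Walk from origin (0, 0):
  seg 1: right by d1 = 4 → (4, 0)
  seg 2: right by d7 = 37/30 → (157/30, 0)
  seg 3: left by d6 = 10/3 → (19/10, 0)
  seg 4: up by d7 = 37/30 → (19/10, 37/30)
  seg 5: down by d5 = 3/4 → (19/10, 29/60)
  seg 6: down by d3 = 2/3 → (19/10, -11/60)
  seg 7: up by d2 = 8 → (19/10, 469/60)

d5 = 3/4
d6 = 10/3
d7 = 37/30
d8 = 61/6
endpoint = (19/10, 469/60)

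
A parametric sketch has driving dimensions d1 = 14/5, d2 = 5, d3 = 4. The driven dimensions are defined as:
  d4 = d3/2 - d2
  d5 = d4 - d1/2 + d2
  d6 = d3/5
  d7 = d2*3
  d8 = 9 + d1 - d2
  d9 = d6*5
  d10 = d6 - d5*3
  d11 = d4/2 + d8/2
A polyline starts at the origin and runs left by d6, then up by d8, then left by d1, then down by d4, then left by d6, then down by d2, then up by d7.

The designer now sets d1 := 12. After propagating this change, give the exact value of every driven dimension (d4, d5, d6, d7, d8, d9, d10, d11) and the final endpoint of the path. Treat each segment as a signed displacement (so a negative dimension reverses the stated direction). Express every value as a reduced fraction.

d4 = -3
d5 = -4
d6 = 4/5
d7 = 15
d8 = 16
d9 = 4
d10 = 64/5
d11 = 13/2
endpoint = (-68/5, 29)

Apply edit: d1 := 12
  d4 = d3/2 - d2 = -3
  d5 = d4 - d1/2 + d2 = -4
  d6 = d3/5 = 4/5
  d7 = d2*3 = 15
  d8 = 9 + d1 - d2 = 16
  d9 = d6*5 = 4
  d10 = d6 - d5*3 = 64/5
  d11 = d4/2 + d8/2 = 13/2
Walk from origin (0, 0):
  seg 1: left by d6 = 4/5 → (-4/5, 0)
  seg 2: up by d8 = 16 → (-4/5, 16)
  seg 3: left by d1 = 12 → (-64/5, 16)
  seg 4: down by d4 = -3 → (-64/5, 19)
  seg 5: left by d6 = 4/5 → (-68/5, 19)
  seg 6: down by d2 = 5 → (-68/5, 14)
  seg 7: up by d7 = 15 → (-68/5, 29)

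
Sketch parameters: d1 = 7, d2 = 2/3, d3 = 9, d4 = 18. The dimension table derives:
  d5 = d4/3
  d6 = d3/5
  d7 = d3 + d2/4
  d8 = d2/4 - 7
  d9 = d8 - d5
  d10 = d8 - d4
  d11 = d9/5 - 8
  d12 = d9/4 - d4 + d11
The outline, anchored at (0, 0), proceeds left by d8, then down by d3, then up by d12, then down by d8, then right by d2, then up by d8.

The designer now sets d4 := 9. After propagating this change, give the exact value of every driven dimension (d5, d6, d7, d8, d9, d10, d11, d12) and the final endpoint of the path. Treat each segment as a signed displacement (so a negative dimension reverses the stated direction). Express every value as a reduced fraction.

d5 = 3
d6 = 9/5
d7 = 55/6
d8 = -41/6
d9 = -59/6
d10 = -95/6
d11 = -299/30
d12 = -857/40
endpoint = (15/2, -1217/40)

Apply edit: d4 := 9
  d5 = d4/3 = 3
  d6 = d3/5 = 9/5
  d7 = d3 + d2/4 = 55/6
  d8 = d2/4 - 7 = -41/6
  d9 = d8 - d5 = -59/6
  d10 = d8 - d4 = -95/6
  d11 = d9/5 - 8 = -299/30
  d12 = d9/4 - d4 + d11 = -857/40
Walk from origin (0, 0):
  seg 1: left by d8 = -41/6 → (41/6, 0)
  seg 2: down by d3 = 9 → (41/6, -9)
  seg 3: up by d12 = -857/40 → (41/6, -1217/40)
  seg 4: down by d8 = -41/6 → (41/6, -2831/120)
  seg 5: right by d2 = 2/3 → (15/2, -2831/120)
  seg 6: up by d8 = -41/6 → (15/2, -1217/40)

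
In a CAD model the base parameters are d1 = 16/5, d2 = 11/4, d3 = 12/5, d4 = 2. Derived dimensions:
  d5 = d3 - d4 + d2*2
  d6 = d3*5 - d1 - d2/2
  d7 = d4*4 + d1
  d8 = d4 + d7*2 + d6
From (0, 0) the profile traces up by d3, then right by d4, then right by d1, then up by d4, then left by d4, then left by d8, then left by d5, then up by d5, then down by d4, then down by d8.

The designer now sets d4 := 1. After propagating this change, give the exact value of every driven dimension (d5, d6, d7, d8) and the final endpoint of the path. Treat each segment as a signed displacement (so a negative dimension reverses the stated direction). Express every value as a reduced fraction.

Apply edit: d4 := 1
  d5 = d3 - d4 + d2*2 = 69/10
  d6 = d3*5 - d1 - d2/2 = 297/40
  d7 = d4*4 + d1 = 36/5
  d8 = d4 + d7*2 + d6 = 913/40
Walk from origin (0, 0):
  seg 1: up by d3 = 12/5 → (0, 12/5)
  seg 2: right by d4 = 1 → (1, 12/5)
  seg 3: right by d1 = 16/5 → (21/5, 12/5)
  seg 4: up by d4 = 1 → (21/5, 17/5)
  seg 5: left by d4 = 1 → (16/5, 17/5)
  seg 6: left by d8 = 913/40 → (-157/8, 17/5)
  seg 7: left by d5 = 69/10 → (-1061/40, 17/5)
  seg 8: up by d5 = 69/10 → (-1061/40, 103/10)
  seg 9: down by d4 = 1 → (-1061/40, 93/10)
  seg 10: down by d8 = 913/40 → (-1061/40, -541/40)

d5 = 69/10
d6 = 297/40
d7 = 36/5
d8 = 913/40
endpoint = (-1061/40, -541/40)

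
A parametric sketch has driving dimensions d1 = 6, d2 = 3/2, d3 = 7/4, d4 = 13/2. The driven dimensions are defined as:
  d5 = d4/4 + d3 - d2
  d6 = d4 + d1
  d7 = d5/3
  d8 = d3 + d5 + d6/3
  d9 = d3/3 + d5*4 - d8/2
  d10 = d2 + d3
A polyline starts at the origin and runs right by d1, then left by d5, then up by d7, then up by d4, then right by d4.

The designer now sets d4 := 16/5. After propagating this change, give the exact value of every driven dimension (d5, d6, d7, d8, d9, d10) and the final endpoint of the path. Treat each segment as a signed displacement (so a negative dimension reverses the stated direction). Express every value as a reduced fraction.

Apply edit: d4 := 16/5
  d5 = d4/4 + d3 - d2 = 21/20
  d6 = d4 + d1 = 46/5
  d7 = d5/3 = 7/20
  d8 = d3 + d5 + d6/3 = 88/15
  d9 = d3/3 + d5*4 - d8/2 = 37/20
  d10 = d2 + d3 = 13/4
Walk from origin (0, 0):
  seg 1: right by d1 = 6 → (6, 0)
  seg 2: left by d5 = 21/20 → (99/20, 0)
  seg 3: up by d7 = 7/20 → (99/20, 7/20)
  seg 4: up by d4 = 16/5 → (99/20, 71/20)
  seg 5: right by d4 = 16/5 → (163/20, 71/20)

d5 = 21/20
d6 = 46/5
d7 = 7/20
d8 = 88/15
d9 = 37/20
d10 = 13/4
endpoint = (163/20, 71/20)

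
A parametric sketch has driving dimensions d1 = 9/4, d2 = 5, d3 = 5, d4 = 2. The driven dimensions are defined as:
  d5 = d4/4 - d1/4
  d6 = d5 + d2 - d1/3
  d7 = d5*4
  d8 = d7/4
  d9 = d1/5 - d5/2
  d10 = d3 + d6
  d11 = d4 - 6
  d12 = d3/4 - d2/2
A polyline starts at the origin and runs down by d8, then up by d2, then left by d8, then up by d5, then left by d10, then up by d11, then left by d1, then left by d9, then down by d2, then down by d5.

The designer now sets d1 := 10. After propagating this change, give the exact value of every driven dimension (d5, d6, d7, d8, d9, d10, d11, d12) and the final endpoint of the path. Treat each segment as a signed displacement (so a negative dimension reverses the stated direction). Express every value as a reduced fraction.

d5 = -2
d6 = -1/3
d7 = -8
d8 = -2
d9 = 3
d10 = 14/3
d11 = -4
d12 = -5/4
endpoint = (-47/3, -2)

Apply edit: d1 := 10
  d5 = d4/4 - d1/4 = -2
  d6 = d5 + d2 - d1/3 = -1/3
  d7 = d5*4 = -8
  d8 = d7/4 = -2
  d9 = d1/5 - d5/2 = 3
  d10 = d3 + d6 = 14/3
  d11 = d4 - 6 = -4
  d12 = d3/4 - d2/2 = -5/4
Walk from origin (0, 0):
  seg 1: down by d8 = -2 → (0, 2)
  seg 2: up by d2 = 5 → (0, 7)
  seg 3: left by d8 = -2 → (2, 7)
  seg 4: up by d5 = -2 → (2, 5)
  seg 5: left by d10 = 14/3 → (-8/3, 5)
  seg 6: up by d11 = -4 → (-8/3, 1)
  seg 7: left by d1 = 10 → (-38/3, 1)
  seg 8: left by d9 = 3 → (-47/3, 1)
  seg 9: down by d2 = 5 → (-47/3, -4)
  seg 10: down by d5 = -2 → (-47/3, -2)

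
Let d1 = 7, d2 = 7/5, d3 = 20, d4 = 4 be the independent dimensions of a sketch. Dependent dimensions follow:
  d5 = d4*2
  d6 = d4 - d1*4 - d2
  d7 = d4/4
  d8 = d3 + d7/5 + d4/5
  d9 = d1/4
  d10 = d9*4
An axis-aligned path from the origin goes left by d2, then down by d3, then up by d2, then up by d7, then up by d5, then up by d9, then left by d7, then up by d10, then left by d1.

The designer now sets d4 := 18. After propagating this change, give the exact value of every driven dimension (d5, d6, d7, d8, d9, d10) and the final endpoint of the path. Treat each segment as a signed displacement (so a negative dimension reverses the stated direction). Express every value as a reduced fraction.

Apply edit: d4 := 18
  d5 = d4*2 = 36
  d6 = d4 - d1*4 - d2 = -57/5
  d7 = d4/4 = 9/2
  d8 = d3 + d7/5 + d4/5 = 49/2
  d9 = d1/4 = 7/4
  d10 = d9*4 = 7
Walk from origin (0, 0):
  seg 1: left by d2 = 7/5 → (-7/5, 0)
  seg 2: down by d3 = 20 → (-7/5, -20)
  seg 3: up by d2 = 7/5 → (-7/5, -93/5)
  seg 4: up by d7 = 9/2 → (-7/5, -141/10)
  seg 5: up by d5 = 36 → (-7/5, 219/10)
  seg 6: up by d9 = 7/4 → (-7/5, 473/20)
  seg 7: left by d7 = 9/2 → (-59/10, 473/20)
  seg 8: up by d10 = 7 → (-59/10, 613/20)
  seg 9: left by d1 = 7 → (-129/10, 613/20)

d5 = 36
d6 = -57/5
d7 = 9/2
d8 = 49/2
d9 = 7/4
d10 = 7
endpoint = (-129/10, 613/20)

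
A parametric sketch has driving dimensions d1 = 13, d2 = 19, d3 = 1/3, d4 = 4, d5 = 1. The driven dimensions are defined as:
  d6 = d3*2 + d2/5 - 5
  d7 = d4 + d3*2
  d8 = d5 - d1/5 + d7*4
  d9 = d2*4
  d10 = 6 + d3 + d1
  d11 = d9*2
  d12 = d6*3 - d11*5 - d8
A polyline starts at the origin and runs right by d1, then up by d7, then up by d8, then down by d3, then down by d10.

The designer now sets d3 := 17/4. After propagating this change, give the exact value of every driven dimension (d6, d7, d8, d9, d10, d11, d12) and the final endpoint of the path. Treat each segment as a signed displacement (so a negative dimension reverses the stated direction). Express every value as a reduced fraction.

d6 = 73/10
d7 = 25/2
d8 = 242/5
d9 = 76
d10 = 93/4
d11 = 152
d12 = -1573/2
endpoint = (13, 167/5)

Apply edit: d3 := 17/4
  d6 = d3*2 + d2/5 - 5 = 73/10
  d7 = d4 + d3*2 = 25/2
  d8 = d5 - d1/5 + d7*4 = 242/5
  d9 = d2*4 = 76
  d10 = 6 + d3 + d1 = 93/4
  d11 = d9*2 = 152
  d12 = d6*3 - d11*5 - d8 = -1573/2
Walk from origin (0, 0):
  seg 1: right by d1 = 13 → (13, 0)
  seg 2: up by d7 = 25/2 → (13, 25/2)
  seg 3: up by d8 = 242/5 → (13, 609/10)
  seg 4: down by d3 = 17/4 → (13, 1133/20)
  seg 5: down by d10 = 93/4 → (13, 167/5)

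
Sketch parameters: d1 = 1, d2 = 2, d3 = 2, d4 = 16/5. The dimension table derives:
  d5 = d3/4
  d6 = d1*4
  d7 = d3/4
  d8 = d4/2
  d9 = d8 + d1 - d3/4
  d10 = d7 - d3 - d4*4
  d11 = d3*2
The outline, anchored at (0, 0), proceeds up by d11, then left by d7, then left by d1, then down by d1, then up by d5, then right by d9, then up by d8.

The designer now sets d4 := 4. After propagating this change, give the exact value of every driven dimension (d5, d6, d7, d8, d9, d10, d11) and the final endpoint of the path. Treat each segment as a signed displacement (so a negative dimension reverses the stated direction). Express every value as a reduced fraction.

d5 = 1/2
d6 = 4
d7 = 1/2
d8 = 2
d9 = 5/2
d10 = -35/2
d11 = 4
endpoint = (1, 11/2)

Apply edit: d4 := 4
  d5 = d3/4 = 1/2
  d6 = d1*4 = 4
  d7 = d3/4 = 1/2
  d8 = d4/2 = 2
  d9 = d8 + d1 - d3/4 = 5/2
  d10 = d7 - d3 - d4*4 = -35/2
  d11 = d3*2 = 4
Walk from origin (0, 0):
  seg 1: up by d11 = 4 → (0, 4)
  seg 2: left by d7 = 1/2 → (-1/2, 4)
  seg 3: left by d1 = 1 → (-3/2, 4)
  seg 4: down by d1 = 1 → (-3/2, 3)
  seg 5: up by d5 = 1/2 → (-3/2, 7/2)
  seg 6: right by d9 = 5/2 → (1, 7/2)
  seg 7: up by d8 = 2 → (1, 11/2)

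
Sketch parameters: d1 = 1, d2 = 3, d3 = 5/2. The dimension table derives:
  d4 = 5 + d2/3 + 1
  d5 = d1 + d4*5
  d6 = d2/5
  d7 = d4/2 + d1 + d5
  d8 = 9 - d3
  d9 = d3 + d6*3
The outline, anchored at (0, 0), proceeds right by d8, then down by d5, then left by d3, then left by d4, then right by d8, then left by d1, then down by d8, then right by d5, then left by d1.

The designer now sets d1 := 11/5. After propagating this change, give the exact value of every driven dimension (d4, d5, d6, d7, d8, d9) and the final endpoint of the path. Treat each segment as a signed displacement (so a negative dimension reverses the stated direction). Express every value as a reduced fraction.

d4 = 7
d5 = 186/5
d6 = 3/5
d7 = 429/10
d8 = 13/2
d9 = 43/10
endpoint = (363/10, -437/10)

Apply edit: d1 := 11/5
  d4 = 5 + d2/3 + 1 = 7
  d5 = d1 + d4*5 = 186/5
  d6 = d2/5 = 3/5
  d7 = d4/2 + d1 + d5 = 429/10
  d8 = 9 - d3 = 13/2
  d9 = d3 + d6*3 = 43/10
Walk from origin (0, 0):
  seg 1: right by d8 = 13/2 → (13/2, 0)
  seg 2: down by d5 = 186/5 → (13/2, -186/5)
  seg 3: left by d3 = 5/2 → (4, -186/5)
  seg 4: left by d4 = 7 → (-3, -186/5)
  seg 5: right by d8 = 13/2 → (7/2, -186/5)
  seg 6: left by d1 = 11/5 → (13/10, -186/5)
  seg 7: down by d8 = 13/2 → (13/10, -437/10)
  seg 8: right by d5 = 186/5 → (77/2, -437/10)
  seg 9: left by d1 = 11/5 → (363/10, -437/10)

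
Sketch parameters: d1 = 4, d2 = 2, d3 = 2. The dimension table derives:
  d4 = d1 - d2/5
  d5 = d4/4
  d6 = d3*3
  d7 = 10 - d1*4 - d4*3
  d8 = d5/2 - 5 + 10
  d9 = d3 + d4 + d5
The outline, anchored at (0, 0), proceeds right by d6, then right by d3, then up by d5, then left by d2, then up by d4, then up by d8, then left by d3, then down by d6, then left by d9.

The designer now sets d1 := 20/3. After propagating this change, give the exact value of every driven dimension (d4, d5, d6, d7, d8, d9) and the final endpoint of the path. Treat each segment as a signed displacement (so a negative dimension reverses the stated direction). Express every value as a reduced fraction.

Apply edit: d1 := 20/3
  d4 = d1 - d2/5 = 94/15
  d5 = d4/4 = 47/30
  d6 = d3*3 = 6
  d7 = 10 - d1*4 - d4*3 = -532/15
  d8 = d5/2 - 5 + 10 = 347/60
  d9 = d3 + d4 + d5 = 59/6
Walk from origin (0, 0):
  seg 1: right by d6 = 6 → (6, 0)
  seg 2: right by d3 = 2 → (8, 0)
  seg 3: up by d5 = 47/30 → (8, 47/30)
  seg 4: left by d2 = 2 → (6, 47/30)
  seg 5: up by d4 = 94/15 → (6, 47/6)
  seg 6: up by d8 = 347/60 → (6, 817/60)
  seg 7: left by d3 = 2 → (4, 817/60)
  seg 8: down by d6 = 6 → (4, 457/60)
  seg 9: left by d9 = 59/6 → (-35/6, 457/60)

d4 = 94/15
d5 = 47/30
d6 = 6
d7 = -532/15
d8 = 347/60
d9 = 59/6
endpoint = (-35/6, 457/60)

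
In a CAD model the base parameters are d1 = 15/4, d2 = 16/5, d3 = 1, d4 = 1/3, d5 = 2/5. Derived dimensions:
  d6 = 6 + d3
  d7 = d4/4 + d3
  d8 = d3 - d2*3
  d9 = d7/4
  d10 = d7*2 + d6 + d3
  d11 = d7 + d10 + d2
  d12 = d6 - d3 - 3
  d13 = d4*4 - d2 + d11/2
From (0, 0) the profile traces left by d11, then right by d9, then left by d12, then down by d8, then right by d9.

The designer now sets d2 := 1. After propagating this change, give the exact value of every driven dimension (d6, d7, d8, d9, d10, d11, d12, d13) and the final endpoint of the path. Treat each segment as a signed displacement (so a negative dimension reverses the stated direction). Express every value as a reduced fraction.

d6 = 7
d7 = 13/12
d8 = -2
d9 = 13/48
d10 = 61/6
d11 = 49/4
d12 = 3
d13 = 155/24
endpoint = (-353/24, 2)

Apply edit: d2 := 1
  d6 = 6 + d3 = 7
  d7 = d4/4 + d3 = 13/12
  d8 = d3 - d2*3 = -2
  d9 = d7/4 = 13/48
  d10 = d7*2 + d6 + d3 = 61/6
  d11 = d7 + d10 + d2 = 49/4
  d12 = d6 - d3 - 3 = 3
  d13 = d4*4 - d2 + d11/2 = 155/24
Walk from origin (0, 0):
  seg 1: left by d11 = 49/4 → (-49/4, 0)
  seg 2: right by d9 = 13/48 → (-575/48, 0)
  seg 3: left by d12 = 3 → (-719/48, 0)
  seg 4: down by d8 = -2 → (-719/48, 2)
  seg 5: right by d9 = 13/48 → (-353/24, 2)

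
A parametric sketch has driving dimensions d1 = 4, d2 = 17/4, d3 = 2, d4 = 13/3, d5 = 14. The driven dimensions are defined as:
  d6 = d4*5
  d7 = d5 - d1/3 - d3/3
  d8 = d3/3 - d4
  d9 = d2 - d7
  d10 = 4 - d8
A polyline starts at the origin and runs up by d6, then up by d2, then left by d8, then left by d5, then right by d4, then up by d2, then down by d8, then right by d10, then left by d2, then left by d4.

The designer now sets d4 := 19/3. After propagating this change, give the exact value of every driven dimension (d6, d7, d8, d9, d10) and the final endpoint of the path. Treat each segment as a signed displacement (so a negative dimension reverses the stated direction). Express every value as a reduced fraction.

Apply edit: d4 := 19/3
  d6 = d4*5 = 95/3
  d7 = d5 - d1/3 - d3/3 = 12
  d8 = d3/3 - d4 = -17/3
  d9 = d2 - d7 = -31/4
  d10 = 4 - d8 = 29/3
Walk from origin (0, 0):
  seg 1: up by d6 = 95/3 → (0, 95/3)
  seg 2: up by d2 = 17/4 → (0, 431/12)
  seg 3: left by d8 = -17/3 → (17/3, 431/12)
  seg 4: left by d5 = 14 → (-25/3, 431/12)
  seg 5: right by d4 = 19/3 → (-2, 431/12)
  seg 6: up by d2 = 17/4 → (-2, 241/6)
  seg 7: down by d8 = -17/3 → (-2, 275/6)
  seg 8: right by d10 = 29/3 → (23/3, 275/6)
  seg 9: left by d2 = 17/4 → (41/12, 275/6)
  seg 10: left by d4 = 19/3 → (-35/12, 275/6)

d6 = 95/3
d7 = 12
d8 = -17/3
d9 = -31/4
d10 = 29/3
endpoint = (-35/12, 275/6)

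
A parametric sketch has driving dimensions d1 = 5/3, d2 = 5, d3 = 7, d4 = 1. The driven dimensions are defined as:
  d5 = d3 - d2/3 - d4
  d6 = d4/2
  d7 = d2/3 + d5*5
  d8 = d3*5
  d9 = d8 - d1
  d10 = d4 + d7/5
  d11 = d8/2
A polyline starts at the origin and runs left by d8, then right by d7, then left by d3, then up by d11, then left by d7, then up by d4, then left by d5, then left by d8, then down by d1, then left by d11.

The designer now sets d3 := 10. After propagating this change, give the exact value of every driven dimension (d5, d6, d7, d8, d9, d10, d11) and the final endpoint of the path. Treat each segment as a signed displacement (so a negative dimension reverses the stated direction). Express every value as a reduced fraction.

d5 = 22/3
d6 = 1/2
d7 = 115/3
d8 = 50
d9 = 145/3
d10 = 26/3
d11 = 25
endpoint = (-427/3, 73/3)

Apply edit: d3 := 10
  d5 = d3 - d2/3 - d4 = 22/3
  d6 = d4/2 = 1/2
  d7 = d2/3 + d5*5 = 115/3
  d8 = d3*5 = 50
  d9 = d8 - d1 = 145/3
  d10 = d4 + d7/5 = 26/3
  d11 = d8/2 = 25
Walk from origin (0, 0):
  seg 1: left by d8 = 50 → (-50, 0)
  seg 2: right by d7 = 115/3 → (-35/3, 0)
  seg 3: left by d3 = 10 → (-65/3, 0)
  seg 4: up by d11 = 25 → (-65/3, 25)
  seg 5: left by d7 = 115/3 → (-60, 25)
  seg 6: up by d4 = 1 → (-60, 26)
  seg 7: left by d5 = 22/3 → (-202/3, 26)
  seg 8: left by d8 = 50 → (-352/3, 26)
  seg 9: down by d1 = 5/3 → (-352/3, 73/3)
  seg 10: left by d11 = 25 → (-427/3, 73/3)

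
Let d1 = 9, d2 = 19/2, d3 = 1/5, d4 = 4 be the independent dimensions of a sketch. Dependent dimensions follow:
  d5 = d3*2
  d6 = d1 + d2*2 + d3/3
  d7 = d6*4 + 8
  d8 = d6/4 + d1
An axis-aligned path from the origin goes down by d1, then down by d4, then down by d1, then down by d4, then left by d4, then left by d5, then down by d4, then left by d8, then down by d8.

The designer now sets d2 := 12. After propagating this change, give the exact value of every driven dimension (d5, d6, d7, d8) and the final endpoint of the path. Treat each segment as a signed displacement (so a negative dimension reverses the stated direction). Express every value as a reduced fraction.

Apply edit: d2 := 12
  d5 = d3*2 = 2/5
  d6 = d1 + d2*2 + d3/3 = 496/15
  d7 = d6*4 + 8 = 2104/15
  d8 = d6/4 + d1 = 259/15
Walk from origin (0, 0):
  seg 1: down by d1 = 9 → (0, -9)
  seg 2: down by d4 = 4 → (0, -13)
  seg 3: down by d1 = 9 → (0, -22)
  seg 4: down by d4 = 4 → (0, -26)
  seg 5: left by d4 = 4 → (-4, -26)
  seg 6: left by d5 = 2/5 → (-22/5, -26)
  seg 7: down by d4 = 4 → (-22/5, -30)
  seg 8: left by d8 = 259/15 → (-65/3, -30)
  seg 9: down by d8 = 259/15 → (-65/3, -709/15)

d5 = 2/5
d6 = 496/15
d7 = 2104/15
d8 = 259/15
endpoint = (-65/3, -709/15)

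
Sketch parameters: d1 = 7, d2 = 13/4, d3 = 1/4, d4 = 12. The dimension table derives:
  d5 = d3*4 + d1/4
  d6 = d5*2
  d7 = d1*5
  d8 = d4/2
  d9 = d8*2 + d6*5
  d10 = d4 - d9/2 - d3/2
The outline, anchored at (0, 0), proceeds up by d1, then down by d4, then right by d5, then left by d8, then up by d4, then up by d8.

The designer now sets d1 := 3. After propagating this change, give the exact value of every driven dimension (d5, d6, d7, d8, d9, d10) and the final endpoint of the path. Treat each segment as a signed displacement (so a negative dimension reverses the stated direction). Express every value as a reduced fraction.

d5 = 7/4
d6 = 7/2
d7 = 15
d8 = 6
d9 = 59/2
d10 = -23/8
endpoint = (-17/4, 9)

Apply edit: d1 := 3
  d5 = d3*4 + d1/4 = 7/4
  d6 = d5*2 = 7/2
  d7 = d1*5 = 15
  d8 = d4/2 = 6
  d9 = d8*2 + d6*5 = 59/2
  d10 = d4 - d9/2 - d3/2 = -23/8
Walk from origin (0, 0):
  seg 1: up by d1 = 3 → (0, 3)
  seg 2: down by d4 = 12 → (0, -9)
  seg 3: right by d5 = 7/4 → (7/4, -9)
  seg 4: left by d8 = 6 → (-17/4, -9)
  seg 5: up by d4 = 12 → (-17/4, 3)
  seg 6: up by d8 = 6 → (-17/4, 9)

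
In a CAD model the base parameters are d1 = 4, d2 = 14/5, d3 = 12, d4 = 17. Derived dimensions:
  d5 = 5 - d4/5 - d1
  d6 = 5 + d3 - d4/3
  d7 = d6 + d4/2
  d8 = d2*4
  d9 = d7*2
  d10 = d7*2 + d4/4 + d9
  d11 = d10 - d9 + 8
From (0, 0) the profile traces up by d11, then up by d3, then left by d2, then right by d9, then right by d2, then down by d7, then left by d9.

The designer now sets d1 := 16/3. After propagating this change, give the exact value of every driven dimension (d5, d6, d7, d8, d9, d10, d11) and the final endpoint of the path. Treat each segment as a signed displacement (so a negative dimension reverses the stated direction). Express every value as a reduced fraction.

Apply edit: d1 := 16/3
  d5 = 5 - d4/5 - d1 = -56/15
  d6 = 5 + d3 - d4/3 = 34/3
  d7 = d6 + d4/2 = 119/6
  d8 = d2*4 = 56/5
  d9 = d7*2 = 119/3
  d10 = d7*2 + d4/4 + d9 = 1003/12
  d11 = d10 - d9 + 8 = 623/12
Walk from origin (0, 0):
  seg 1: up by d11 = 623/12 → (0, 623/12)
  seg 2: up by d3 = 12 → (0, 767/12)
  seg 3: left by d2 = 14/5 → (-14/5, 767/12)
  seg 4: right by d9 = 119/3 → (553/15, 767/12)
  seg 5: right by d2 = 14/5 → (119/3, 767/12)
  seg 6: down by d7 = 119/6 → (119/3, 529/12)
  seg 7: left by d9 = 119/3 → (0, 529/12)

d5 = -56/15
d6 = 34/3
d7 = 119/6
d8 = 56/5
d9 = 119/3
d10 = 1003/12
d11 = 623/12
endpoint = (0, 529/12)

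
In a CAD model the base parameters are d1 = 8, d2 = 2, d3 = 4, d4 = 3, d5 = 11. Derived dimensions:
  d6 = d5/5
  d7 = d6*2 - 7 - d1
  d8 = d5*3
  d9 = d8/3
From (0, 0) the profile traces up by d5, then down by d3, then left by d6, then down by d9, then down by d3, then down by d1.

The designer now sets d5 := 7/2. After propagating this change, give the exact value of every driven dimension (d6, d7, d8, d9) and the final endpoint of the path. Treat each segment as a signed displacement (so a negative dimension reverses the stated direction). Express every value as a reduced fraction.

Apply edit: d5 := 7/2
  d6 = d5/5 = 7/10
  d7 = d6*2 - 7 - d1 = -68/5
  d8 = d5*3 = 21/2
  d9 = d8/3 = 7/2
Walk from origin (0, 0):
  seg 1: up by d5 = 7/2 → (0, 7/2)
  seg 2: down by d3 = 4 → (0, -1/2)
  seg 3: left by d6 = 7/10 → (-7/10, -1/2)
  seg 4: down by d9 = 7/2 → (-7/10, -4)
  seg 5: down by d3 = 4 → (-7/10, -8)
  seg 6: down by d1 = 8 → (-7/10, -16)

d6 = 7/10
d7 = -68/5
d8 = 21/2
d9 = 7/2
endpoint = (-7/10, -16)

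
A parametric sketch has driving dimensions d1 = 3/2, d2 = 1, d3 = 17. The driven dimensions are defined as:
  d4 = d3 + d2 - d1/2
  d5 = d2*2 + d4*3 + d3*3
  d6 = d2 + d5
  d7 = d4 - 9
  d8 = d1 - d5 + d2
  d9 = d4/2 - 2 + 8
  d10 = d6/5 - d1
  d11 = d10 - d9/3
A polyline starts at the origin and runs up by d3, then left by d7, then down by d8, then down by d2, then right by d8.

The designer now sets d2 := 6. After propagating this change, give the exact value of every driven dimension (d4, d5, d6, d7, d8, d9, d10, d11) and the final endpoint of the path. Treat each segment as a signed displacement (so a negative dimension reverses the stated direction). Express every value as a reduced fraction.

d4 = 89/4
d5 = 519/4
d6 = 543/4
d7 = 53/4
d8 = -489/4
d9 = 137/8
d10 = 513/20
d11 = 2393/120
endpoint = (-271/2, 533/4)

Apply edit: d2 := 6
  d4 = d3 + d2 - d1/2 = 89/4
  d5 = d2*2 + d4*3 + d3*3 = 519/4
  d6 = d2 + d5 = 543/4
  d7 = d4 - 9 = 53/4
  d8 = d1 - d5 + d2 = -489/4
  d9 = d4/2 - 2 + 8 = 137/8
  d10 = d6/5 - d1 = 513/20
  d11 = d10 - d9/3 = 2393/120
Walk from origin (0, 0):
  seg 1: up by d3 = 17 → (0, 17)
  seg 2: left by d7 = 53/4 → (-53/4, 17)
  seg 3: down by d8 = -489/4 → (-53/4, 557/4)
  seg 4: down by d2 = 6 → (-53/4, 533/4)
  seg 5: right by d8 = -489/4 → (-271/2, 533/4)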